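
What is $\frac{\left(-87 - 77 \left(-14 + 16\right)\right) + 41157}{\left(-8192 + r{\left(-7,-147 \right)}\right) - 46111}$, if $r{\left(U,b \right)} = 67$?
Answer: $- \frac{10229}{13559} \approx -0.75441$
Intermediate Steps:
$\frac{\left(-87 - 77 \left(-14 + 16\right)\right) + 41157}{\left(-8192 + r{\left(-7,-147 \right)}\right) - 46111} = \frac{\left(-87 - 77 \left(-14 + 16\right)\right) + 41157}{\left(-8192 + 67\right) - 46111} = \frac{\left(-87 - 154\right) + 41157}{-8125 - 46111} = \frac{\left(-87 - 154\right) + 41157}{-54236} = \left(-241 + 41157\right) \left(- \frac{1}{54236}\right) = 40916 \left(- \frac{1}{54236}\right) = - \frac{10229}{13559}$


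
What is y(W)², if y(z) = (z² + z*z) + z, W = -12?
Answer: 76176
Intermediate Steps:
y(z) = z + 2*z² (y(z) = (z² + z²) + z = 2*z² + z = z + 2*z²)
y(W)² = (-12*(1 + 2*(-12)))² = (-12*(1 - 24))² = (-12*(-23))² = 276² = 76176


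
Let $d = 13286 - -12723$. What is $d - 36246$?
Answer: $-10237$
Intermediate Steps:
$d = 26009$ ($d = 13286 + 12723 = 26009$)
$d - 36246 = 26009 - 36246 = -10237$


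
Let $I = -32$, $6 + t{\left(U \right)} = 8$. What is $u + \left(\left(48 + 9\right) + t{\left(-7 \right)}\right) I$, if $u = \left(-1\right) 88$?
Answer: $-1976$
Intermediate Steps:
$t{\left(U \right)} = 2$ ($t{\left(U \right)} = -6 + 8 = 2$)
$u = -88$
$u + \left(\left(48 + 9\right) + t{\left(-7 \right)}\right) I = -88 + \left(\left(48 + 9\right) + 2\right) \left(-32\right) = -88 + \left(57 + 2\right) \left(-32\right) = -88 + 59 \left(-32\right) = -88 - 1888 = -1976$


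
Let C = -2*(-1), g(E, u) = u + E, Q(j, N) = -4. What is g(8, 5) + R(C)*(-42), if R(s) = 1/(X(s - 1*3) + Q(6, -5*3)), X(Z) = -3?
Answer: 19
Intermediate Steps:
g(E, u) = E + u
C = 2
R(s) = -⅐ (R(s) = 1/(-3 - 4) = 1/(-7) = -⅐)
g(8, 5) + R(C)*(-42) = (8 + 5) - ⅐*(-42) = 13 + 6 = 19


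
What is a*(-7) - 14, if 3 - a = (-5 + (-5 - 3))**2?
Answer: 1148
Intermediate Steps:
a = -166 (a = 3 - (-5 + (-5 - 3))**2 = 3 - (-5 - 8)**2 = 3 - 1*(-13)**2 = 3 - 1*169 = 3 - 169 = -166)
a*(-7) - 14 = -166*(-7) - 14 = 1162 - 14 = 1148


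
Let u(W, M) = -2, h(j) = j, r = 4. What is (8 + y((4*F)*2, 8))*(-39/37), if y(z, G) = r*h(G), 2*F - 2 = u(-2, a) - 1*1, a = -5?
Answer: -1560/37 ≈ -42.162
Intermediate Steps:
F = -½ (F = 1 + (-2 - 1*1)/2 = 1 + (-2 - 1)/2 = 1 + (½)*(-3) = 1 - 3/2 = -½ ≈ -0.50000)
y(z, G) = 4*G
(8 + y((4*F)*2, 8))*(-39/37) = (8 + 4*8)*(-39/37) = (8 + 32)*(-39*1/37) = 40*(-39/37) = -1560/37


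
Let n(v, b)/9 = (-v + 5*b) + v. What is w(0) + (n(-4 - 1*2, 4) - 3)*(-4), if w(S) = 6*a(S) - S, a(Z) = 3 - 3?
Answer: -708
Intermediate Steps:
a(Z) = 0
n(v, b) = 45*b (n(v, b) = 9*((-v + 5*b) + v) = 9*(5*b) = 45*b)
w(S) = -S (w(S) = 6*0 - S = 0 - S = -S)
w(0) + (n(-4 - 1*2, 4) - 3)*(-4) = -1*0 + (45*4 - 3)*(-4) = 0 + (180 - 3)*(-4) = 0 + 177*(-4) = 0 - 708 = -708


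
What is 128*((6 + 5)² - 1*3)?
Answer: 15104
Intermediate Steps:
128*((6 + 5)² - 1*3) = 128*(11² - 3) = 128*(121 - 3) = 128*118 = 15104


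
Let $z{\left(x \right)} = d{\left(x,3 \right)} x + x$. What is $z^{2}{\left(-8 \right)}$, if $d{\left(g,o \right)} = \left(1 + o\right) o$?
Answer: $10816$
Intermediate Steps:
$d{\left(g,o \right)} = o \left(1 + o\right)$
$z{\left(x \right)} = 13 x$ ($z{\left(x \right)} = 3 \left(1 + 3\right) x + x = 3 \cdot 4 x + x = 12 x + x = 13 x$)
$z^{2}{\left(-8 \right)} = \left(13 \left(-8\right)\right)^{2} = \left(-104\right)^{2} = 10816$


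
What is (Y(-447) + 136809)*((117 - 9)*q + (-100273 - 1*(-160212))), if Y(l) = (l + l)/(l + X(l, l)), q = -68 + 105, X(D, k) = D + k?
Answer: 26240778115/3 ≈ 8.7469e+9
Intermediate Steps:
q = 37
Y(l) = ⅔ (Y(l) = (l + l)/(l + (l + l)) = (2*l)/(l + 2*l) = (2*l)/((3*l)) = (2*l)*(1/(3*l)) = ⅔)
(Y(-447) + 136809)*((117 - 9)*q + (-100273 - 1*(-160212))) = (⅔ + 136809)*((117 - 9)*37 + (-100273 - 1*(-160212))) = 410429*(108*37 + (-100273 + 160212))/3 = 410429*(3996 + 59939)/3 = (410429/3)*63935 = 26240778115/3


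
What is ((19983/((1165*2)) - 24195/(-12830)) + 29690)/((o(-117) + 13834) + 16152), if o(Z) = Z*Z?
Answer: 44393132362/65280804125 ≈ 0.68003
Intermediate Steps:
o(Z) = Z²
((19983/((1165*2)) - 24195/(-12830)) + 29690)/((o(-117) + 13834) + 16152) = ((19983/((1165*2)) - 24195/(-12830)) + 29690)/(((-117)² + 13834) + 16152) = ((19983/2330 - 24195*(-1/12830)) + 29690)/((13689 + 13834) + 16152) = ((19983*(1/2330) + 4839/2566) + 29690)/(27523 + 16152) = ((19983/2330 + 4839/2566) + 29690)/43675 = (15637812/1494695 + 29690)*(1/43675) = (44393132362/1494695)*(1/43675) = 44393132362/65280804125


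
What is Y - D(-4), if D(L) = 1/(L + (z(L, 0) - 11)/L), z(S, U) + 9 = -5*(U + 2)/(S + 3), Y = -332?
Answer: -994/3 ≈ -331.33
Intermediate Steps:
z(S, U) = -9 - 5*(2 + U)/(3 + S) (z(S, U) = -9 - 5*(U + 2)/(S + 3) = -9 - 5*(2 + U)/(3 + S))
D(L) = 1/(L + (-11 + (-37 - 9*L)/(3 + L))/L) (D(L) = 1/(L + ((-37 - 9*L - 5*0)/(3 + L) - 11)/L) = 1/(L + ((-37 - 9*L + 0)/(3 + L) - 11)/L) = 1/(L + ((-37 - 9*L)/(3 + L) - 11)/L) = 1/(L + (-11 + (-37 - 9*L)/(3 + L))/L))
Y - D(-4) = -332 - (-4)*(3 - 4)/(-70 + (-4)³ - 20*(-4) + 3*(-4)²) = -332 - (-4)*(-1)/(-70 - 64 + 80 + 3*16) = -332 - (-4)*(-1)/(-70 - 64 + 80 + 48) = -332 - (-4)*(-1)/(-6) = -332 - (-4)*(-1)*(-1)/6 = -332 - 1*(-⅔) = -332 + ⅔ = -994/3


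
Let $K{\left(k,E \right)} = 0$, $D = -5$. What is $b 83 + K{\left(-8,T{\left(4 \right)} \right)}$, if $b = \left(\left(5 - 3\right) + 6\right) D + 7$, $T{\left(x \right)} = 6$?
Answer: $-2739$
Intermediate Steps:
$b = -33$ ($b = \left(\left(5 - 3\right) + 6\right) \left(-5\right) + 7 = \left(2 + 6\right) \left(-5\right) + 7 = 8 \left(-5\right) + 7 = -40 + 7 = -33$)
$b 83 + K{\left(-8,T{\left(4 \right)} \right)} = \left(-33\right) 83 + 0 = -2739 + 0 = -2739$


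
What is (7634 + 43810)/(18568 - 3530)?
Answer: 25722/7519 ≈ 3.4209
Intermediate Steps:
(7634 + 43810)/(18568 - 3530) = 51444/15038 = 51444*(1/15038) = 25722/7519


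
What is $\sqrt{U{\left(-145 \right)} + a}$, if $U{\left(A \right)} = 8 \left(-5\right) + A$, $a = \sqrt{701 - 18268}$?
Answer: $\sqrt{-185 + i \sqrt{17567}} \approx 4.614 + 14.363 i$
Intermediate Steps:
$a = i \sqrt{17567}$ ($a = \sqrt{-17567} = i \sqrt{17567} \approx 132.54 i$)
$U{\left(A \right)} = -40 + A$
$\sqrt{U{\left(-145 \right)} + a} = \sqrt{\left(-40 - 145\right) + i \sqrt{17567}} = \sqrt{-185 + i \sqrt{17567}}$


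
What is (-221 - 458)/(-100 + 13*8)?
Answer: -679/4 ≈ -169.75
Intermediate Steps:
(-221 - 458)/(-100 + 13*8) = -679/(-100 + 104) = -679/4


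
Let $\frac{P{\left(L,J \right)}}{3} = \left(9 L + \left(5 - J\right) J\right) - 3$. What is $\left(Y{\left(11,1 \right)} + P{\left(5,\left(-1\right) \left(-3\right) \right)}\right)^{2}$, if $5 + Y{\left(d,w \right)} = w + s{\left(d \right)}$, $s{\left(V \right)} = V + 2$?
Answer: $23409$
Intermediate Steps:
$s{\left(V \right)} = 2 + V$
$Y{\left(d,w \right)} = -3 + d + w$ ($Y{\left(d,w \right)} = -5 + \left(w + \left(2 + d\right)\right) = -5 + \left(2 + d + w\right) = -3 + d + w$)
$P{\left(L,J \right)} = -9 + 27 L + 3 J \left(5 - J\right)$ ($P{\left(L,J \right)} = 3 \left(\left(9 L + \left(5 - J\right) J\right) - 3\right) = 3 \left(\left(9 L + J \left(5 - J\right)\right) - 3\right) = 3 \left(-3 + 9 L + J \left(5 - J\right)\right) = -9 + 27 L + 3 J \left(5 - J\right)$)
$\left(Y{\left(11,1 \right)} + P{\left(5,\left(-1\right) \left(-3\right) \right)}\right)^{2} = \left(\left(-3 + 11 + 1\right) + \left(-9 - 3 \left(\left(-1\right) \left(-3\right)\right)^{2} + 15 \left(\left(-1\right) \left(-3\right)\right) + 27 \cdot 5\right)\right)^{2} = \left(9 + \left(-9 - 3 \cdot 3^{2} + 15 \cdot 3 + 135\right)\right)^{2} = \left(9 + \left(-9 - 27 + 45 + 135\right)\right)^{2} = \left(9 + 144\right)^{2} = 153^{2} = 23409$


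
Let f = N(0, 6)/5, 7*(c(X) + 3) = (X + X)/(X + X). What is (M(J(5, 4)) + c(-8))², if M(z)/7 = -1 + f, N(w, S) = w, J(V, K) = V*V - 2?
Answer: 4761/49 ≈ 97.163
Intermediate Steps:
J(V, K) = -2 + V² (J(V, K) = V² - 2 = -2 + V²)
c(X) = -20/7 (c(X) = -3 + ((X + X)/(X + X))/7 = -3 + ((2*X)/((2*X)))/7 = -3 + ((2*X)*(1/(2*X)))/7 = -3 + (⅐)*1 = -3 + ⅐ = -20/7)
f = 0 (f = 0/5 = 0*(⅕) = 0)
M(z) = -7 (M(z) = 7*(-1 + 0) = 7*(-1) = -7)
(M(J(5, 4)) + c(-8))² = (-7 - 20/7)² = (-69/7)² = 4761/49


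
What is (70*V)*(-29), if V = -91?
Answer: 184730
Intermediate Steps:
(70*V)*(-29) = (70*(-91))*(-29) = -6370*(-29) = 184730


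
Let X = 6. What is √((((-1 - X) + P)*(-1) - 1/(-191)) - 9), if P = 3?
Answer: 3*I*√20246/191 ≈ 2.2349*I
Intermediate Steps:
√((((-1 - X) + P)*(-1) - 1/(-191)) - 9) = √((((-1 - 1*6) + 3)*(-1) - 1/(-191)) - 9) = √((((-1 - 6) + 3)*(-1) - 1*(-1/191)) - 9) = √(((-7 + 3)*(-1) + 1/191) - 9) = √((-4*(-1) + 1/191) - 9) = √((4 + 1/191) - 9) = √(765/191 - 9) = √(-954/191) = 3*I*√20246/191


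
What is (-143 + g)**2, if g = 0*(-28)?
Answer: 20449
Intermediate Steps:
g = 0
(-143 + g)**2 = (-143 + 0)**2 = (-143)**2 = 20449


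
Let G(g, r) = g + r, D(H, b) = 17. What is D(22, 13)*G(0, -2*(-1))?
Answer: 34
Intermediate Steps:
D(22, 13)*G(0, -2*(-1)) = 17*(0 - 2*(-1)) = 17*(0 + 2) = 17*2 = 34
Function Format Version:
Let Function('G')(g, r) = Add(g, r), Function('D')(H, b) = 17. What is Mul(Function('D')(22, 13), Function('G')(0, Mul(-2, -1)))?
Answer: 34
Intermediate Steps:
Mul(Function('D')(22, 13), Function('G')(0, Mul(-2, -1))) = Mul(17, Add(0, Mul(-2, -1))) = Mul(17, Add(0, 2)) = Mul(17, 2) = 34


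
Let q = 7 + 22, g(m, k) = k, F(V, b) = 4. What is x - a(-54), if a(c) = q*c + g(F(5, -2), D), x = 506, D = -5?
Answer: 2077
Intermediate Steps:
q = 29
a(c) = -5 + 29*c (a(c) = 29*c - 5 = -5 + 29*c)
x - a(-54) = 506 - (-5 + 29*(-54)) = 506 - (-5 - 1566) = 506 - 1*(-1571) = 506 + 1571 = 2077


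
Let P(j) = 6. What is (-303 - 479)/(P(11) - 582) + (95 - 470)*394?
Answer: -42551609/288 ≈ -1.4775e+5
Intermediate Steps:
(-303 - 479)/(P(11) - 582) + (95 - 470)*394 = (-303 - 479)/(6 - 582) + (95 - 470)*394 = -782/(-576) - 375*394 = -782*(-1/576) - 147750 = 391/288 - 147750 = -42551609/288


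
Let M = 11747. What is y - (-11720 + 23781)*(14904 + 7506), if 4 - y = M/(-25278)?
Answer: -6832314925921/25278 ≈ -2.7029e+8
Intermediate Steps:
y = 112859/25278 (y = 4 - 11747/(-25278) = 4 - 11747*(-1)/25278 = 4 - 1*(-11747/25278) = 4 + 11747/25278 = 112859/25278 ≈ 4.4647)
y - (-11720 + 23781)*(14904 + 7506) = 112859/25278 - (-11720 + 23781)*(14904 + 7506) = 112859/25278 - 12061*22410 = 112859/25278 - 1*270287010 = 112859/25278 - 270287010 = -6832314925921/25278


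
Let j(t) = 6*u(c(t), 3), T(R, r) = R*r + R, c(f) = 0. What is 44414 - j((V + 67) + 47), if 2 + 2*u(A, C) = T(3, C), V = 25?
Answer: 44384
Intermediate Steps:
T(R, r) = R + R*r
u(A, C) = 1/2 + 3*C/2 (u(A, C) = -1 + (3*(1 + C))/2 = -1 + (3 + 3*C)/2 = -1 + (3/2 + 3*C/2) = 1/2 + 3*C/2)
j(t) = 30 (j(t) = 6*(1/2 + (3/2)*3) = 6*(1/2 + 9/2) = 6*5 = 30)
44414 - j((V + 67) + 47) = 44414 - 1*30 = 44414 - 30 = 44384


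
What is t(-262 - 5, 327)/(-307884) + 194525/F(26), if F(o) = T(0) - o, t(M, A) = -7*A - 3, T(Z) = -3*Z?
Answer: -4990922959/667082 ≈ -7481.7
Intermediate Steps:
t(M, A) = -3 - 7*A
F(o) = -o (F(o) = -3*0 - o = 0 - o = -o)
t(-262 - 5, 327)/(-307884) + 194525/F(26) = (-3 - 7*327)/(-307884) + 194525/((-1*26)) = (-3 - 2289)*(-1/307884) + 194525/(-26) = -2292*(-1/307884) + 194525*(-1/26) = 191/25657 - 194525/26 = -4990922959/667082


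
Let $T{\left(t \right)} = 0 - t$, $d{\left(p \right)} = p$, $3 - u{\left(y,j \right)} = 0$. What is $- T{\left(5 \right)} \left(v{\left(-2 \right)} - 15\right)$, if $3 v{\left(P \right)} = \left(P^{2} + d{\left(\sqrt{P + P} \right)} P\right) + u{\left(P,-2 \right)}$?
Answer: $- \frac{190}{3} - \frac{20 i}{3} \approx -63.333 - 6.6667 i$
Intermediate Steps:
$u{\left(y,j \right)} = 3$ ($u{\left(y,j \right)} = 3 - 0 = 3 + 0 = 3$)
$v{\left(P \right)} = 1 + \frac{P^{2}}{3} + \frac{\sqrt{2} P^{\frac{3}{2}}}{3}$ ($v{\left(P \right)} = \frac{\left(P^{2} + \sqrt{P + P} P\right) + 3}{3} = \frac{\left(P^{2} + \sqrt{2 P} P\right) + 3}{3} = \frac{\left(P^{2} + \sqrt{2} \sqrt{P} P\right) + 3}{3} = \frac{\left(P^{2} + \sqrt{2} P^{\frac{3}{2}}\right) + 3}{3} = \frac{3 + P^{2} + \sqrt{2} P^{\frac{3}{2}}}{3} = 1 + \frac{P^{2}}{3} + \frac{\sqrt{2} P^{\frac{3}{2}}}{3}$)
$T{\left(t \right)} = - t$
$- T{\left(5 \right)} \left(v{\left(-2 \right)} - 15\right) = - \left(-1\right) 5 \left(\left(1 + \frac{\left(-2\right)^{2}}{3} + \frac{\sqrt{2} \left(-2\right)^{\frac{3}{2}}}{3}\right) - 15\right) = - \left(-5\right) \left(\left(1 + \frac{1}{3} \cdot 4 + \frac{\sqrt{2} \left(- 2 i \sqrt{2}\right)}{3}\right) - 15\right) = - \left(-5\right) \left(\left(1 + \frac{4}{3} - \frac{4 i}{3}\right) - 15\right) = - \left(-5\right) \left(\left(\frac{7}{3} - \frac{4 i}{3}\right) - 15\right) = - \left(-5\right) \left(- \frac{38}{3} - \frac{4 i}{3}\right) = - (\frac{190}{3} + \frac{20 i}{3}) = - \frac{190}{3} - \frac{20 i}{3}$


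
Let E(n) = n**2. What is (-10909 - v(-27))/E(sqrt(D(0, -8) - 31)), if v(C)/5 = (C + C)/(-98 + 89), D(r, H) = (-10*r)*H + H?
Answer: 10939/39 ≈ 280.49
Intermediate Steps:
D(r, H) = H - 10*H*r (D(r, H) = -10*H*r + H = H - 10*H*r)
v(C) = -10*C/9 (v(C) = 5*((C + C)/(-98 + 89)) = 5*((2*C)/(-9)) = 5*((2*C)*(-1/9)) = 5*(-2*C/9) = -10*C/9)
(-10909 - v(-27))/E(sqrt(D(0, -8) - 31)) = (-10909 - (-10)*(-27)/9)/((sqrt(-8*(1 - 10*0) - 31))**2) = (-10909 - 1*30)/((sqrt(-8*(1 + 0) - 31))**2) = (-10909 - 30)/((sqrt(-8*1 - 31))**2) = -10939/(-8 - 31) = -10939/((sqrt(-39))**2) = -10939/((I*sqrt(39))**2) = -10939/(-39) = -10939*(-1/39) = 10939/39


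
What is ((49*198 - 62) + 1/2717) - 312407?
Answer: -822617938/2717 ≈ -3.0277e+5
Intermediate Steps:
((49*198 - 62) + 1/2717) - 312407 = ((9702 - 62) + 1/2717) - 312407 = (9640 + 1/2717) - 312407 = 26191881/2717 - 312407 = -822617938/2717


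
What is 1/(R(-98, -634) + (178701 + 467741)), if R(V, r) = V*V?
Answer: 1/656046 ≈ 1.5243e-6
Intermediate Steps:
R(V, r) = V²
1/(R(-98, -634) + (178701 + 467741)) = 1/((-98)² + (178701 + 467741)) = 1/(9604 + 646442) = 1/656046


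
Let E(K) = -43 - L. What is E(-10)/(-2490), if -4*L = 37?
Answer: 9/664 ≈ 0.013554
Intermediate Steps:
L = -37/4 (L = -1/4*37 = -37/4 ≈ -9.2500)
E(K) = -135/4 (E(K) = -43 - 1*(-37/4) = -43 + 37/4 = -135/4)
E(-10)/(-2490) = -135/4/(-2490) = -135/4*(-1/2490) = 9/664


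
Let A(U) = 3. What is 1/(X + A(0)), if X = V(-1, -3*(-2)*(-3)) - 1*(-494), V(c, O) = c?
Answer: 1/496 ≈ 0.0020161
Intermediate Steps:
X = 493 (X = -1 - 1*(-494) = -1 + 494 = 493)
1/(X + A(0)) = 1/(493 + 3) = 1/496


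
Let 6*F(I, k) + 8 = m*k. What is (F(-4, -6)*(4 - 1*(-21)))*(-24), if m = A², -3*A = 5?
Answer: 7400/3 ≈ 2466.7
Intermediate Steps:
A = -5/3 (A = -⅓*5 = -5/3 ≈ -1.6667)
m = 25/9 (m = (-5/3)² = 25/9 ≈ 2.7778)
F(I, k) = -4/3 + 25*k/54 (F(I, k) = -4/3 + (25*k/9)/6 = -4/3 + 25*k/54)
(F(-4, -6)*(4 - 1*(-21)))*(-24) = ((-4/3 + (25/54)*(-6))*(4 - 1*(-21)))*(-24) = ((-4/3 - 25/9)*(4 + 21))*(-24) = -37/9*25*(-24) = -925/9*(-24) = 7400/3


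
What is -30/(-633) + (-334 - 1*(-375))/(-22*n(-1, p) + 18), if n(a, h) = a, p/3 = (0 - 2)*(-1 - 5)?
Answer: 9051/8440 ≈ 1.0724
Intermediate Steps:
p = 36 (p = 3*((0 - 2)*(-1 - 5)) = 3*(-2*(-6)) = 3*12 = 36)
-30/(-633) + (-334 - 1*(-375))/(-22*n(-1, p) + 18) = -30/(-633) + (-334 - 1*(-375))/(-22*(-1) + 18) = -30*(-1/633) + (-334 + 375)/(22 + 18) = 10/211 + 41/40 = 9051/8440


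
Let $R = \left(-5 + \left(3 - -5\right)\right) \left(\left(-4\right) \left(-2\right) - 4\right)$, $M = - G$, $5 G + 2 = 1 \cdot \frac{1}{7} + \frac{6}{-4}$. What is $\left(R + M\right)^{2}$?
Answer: $\frac{786769}{4900} \approx 160.57$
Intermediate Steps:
$G = - \frac{47}{70}$ ($G = - \frac{2}{5} + \frac{1 \cdot \frac{1}{7} + \frac{6}{-4}}{5} = - \frac{2}{5} + \frac{1 \cdot \frac{1}{7} + 6 \left(- \frac{1}{4}\right)}{5} = - \frac{2}{5} + \frac{\frac{1}{7} - \frac{3}{2}}{5} = - \frac{2}{5} + \frac{1}{5} \left(- \frac{19}{14}\right) = - \frac{2}{5} - \frac{19}{70} = - \frac{47}{70} \approx -0.67143$)
$M = \frac{47}{70}$ ($M = \left(-1\right) \left(- \frac{47}{70}\right) = \frac{47}{70} \approx 0.67143$)
$R = 12$ ($R = \left(-5 + \left(3 + 5\right)\right) \left(8 - 4\right) = \left(-5 + 8\right) 4 = 3 \cdot 4 = 12$)
$\left(R + M\right)^{2} = \left(12 + \frac{47}{70}\right)^{2} = \left(\frac{887}{70}\right)^{2} = \frac{786769}{4900}$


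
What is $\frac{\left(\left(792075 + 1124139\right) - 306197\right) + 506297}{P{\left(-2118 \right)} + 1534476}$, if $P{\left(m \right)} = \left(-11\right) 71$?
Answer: $\frac{2116314}{1533695} \approx 1.3799$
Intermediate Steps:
$P{\left(m \right)} = -781$
$\frac{\left(\left(792075 + 1124139\right) - 306197\right) + 506297}{P{\left(-2118 \right)} + 1534476} = \frac{\left(\left(792075 + 1124139\right) - 306197\right) + 506297}{-781 + 1534476} = \frac{\left(1916214 - 306197\right) + 506297}{1533695} = \left(1610017 + 506297\right) \frac{1}{1533695} = 2116314 \cdot \frac{1}{1533695} = \frac{2116314}{1533695}$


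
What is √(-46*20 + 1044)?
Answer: 2*√31 ≈ 11.136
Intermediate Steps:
√(-46*20 + 1044) = √(-920 + 1044) = √124 = 2*√31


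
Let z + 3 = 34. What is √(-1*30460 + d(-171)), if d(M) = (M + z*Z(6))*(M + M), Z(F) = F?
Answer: I*√35590 ≈ 188.65*I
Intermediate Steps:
z = 31 (z = -3 + 34 = 31)
d(M) = 2*M*(186 + M) (d(M) = (M + 31*6)*(M + M) = (M + 186)*(2*M) = (186 + M)*(2*M) = 2*M*(186 + M))
√(-1*30460 + d(-171)) = √(-1*30460 + 2*(-171)*(186 - 171)) = √(-30460 + 2*(-171)*15) = √(-30460 - 5130) = √(-35590) = I*√35590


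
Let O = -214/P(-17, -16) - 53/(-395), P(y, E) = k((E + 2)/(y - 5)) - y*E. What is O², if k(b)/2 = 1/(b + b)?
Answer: 478917977521/559107630225 ≈ 0.85658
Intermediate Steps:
k(b) = 1/b (k(b) = 2/(b + b) = 2/((2*b)) = 2*(1/(2*b)) = 1/b)
P(y, E) = (-5 + y)/(2 + E) - E*y (P(y, E) = 1/((E + 2)/(y - 5)) - y*E = 1/((2 + E)/(-5 + y)) - E*y = (-5 + y)/(2 + E) - E*y)
O = 692039/747735 (O = -214*(2 - 16)/(-5 - 17 - 1*(-16)*(-17)*(2 - 16)) - 53/(-395) = -214*(-14/(-5 - 17 - 1*(-16)*(-17)*(-14))) - 53*(-1/395) = -214*(-14/(-5 - 17 + 3808)) + 53/395 = -214/((-1/14*3786)) + 53/395 = -214/(-1893/7) + 53/395 = -214*(-7/1893) + 53/395 = 1498/1893 + 53/395 = 692039/747735 ≈ 0.92551)
O² = (692039/747735)² = 478917977521/559107630225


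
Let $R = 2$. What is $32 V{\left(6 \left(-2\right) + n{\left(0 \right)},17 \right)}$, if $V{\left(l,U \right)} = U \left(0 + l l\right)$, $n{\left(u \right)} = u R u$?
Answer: $78336$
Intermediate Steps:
$n{\left(u \right)} = 2 u^{2}$ ($n{\left(u \right)} = u 2 u = 2 u u = 2 u^{2}$)
$V{\left(l,U \right)} = U l^{2}$ ($V{\left(l,U \right)} = U \left(0 + l^{2}\right) = U l^{2}$)
$32 V{\left(6 \left(-2\right) + n{\left(0 \right)},17 \right)} = 32 \cdot 17 \left(6 \left(-2\right) + 2 \cdot 0^{2}\right)^{2} = 32 \cdot 17 \left(-12 + 2 \cdot 0\right)^{2} = 32 \cdot 17 \left(-12 + 0\right)^{2} = 32 \cdot 17 \left(-12\right)^{2} = 32 \cdot 17 \cdot 144 = 32 \cdot 2448 = 78336$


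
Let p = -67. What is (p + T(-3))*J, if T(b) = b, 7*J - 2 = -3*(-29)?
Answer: -890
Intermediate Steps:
J = 89/7 (J = 2/7 + (-3*(-29))/7 = 2/7 + (⅐)*87 = 2/7 + 87/7 = 89/7 ≈ 12.714)
(p + T(-3))*J = (-67 - 3)*(89/7) = -70*89/7 = -890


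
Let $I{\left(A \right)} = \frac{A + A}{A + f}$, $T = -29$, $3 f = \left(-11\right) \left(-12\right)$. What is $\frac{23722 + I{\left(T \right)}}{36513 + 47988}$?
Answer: $\frac{355772}{1267515} \approx 0.28068$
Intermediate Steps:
$f = 44$ ($f = \frac{\left(-11\right) \left(-12\right)}{3} = \frac{1}{3} \cdot 132 = 44$)
$I{\left(A \right)} = \frac{2 A}{44 + A}$ ($I{\left(A \right)} = \frac{A + A}{A + 44} = \frac{2 A}{44 + A}$)
$\frac{23722 + I{\left(T \right)}}{36513 + 47988} = \frac{23722 + 2 \left(-29\right) \frac{1}{44 - 29}}{36513 + 47988} = \frac{23722 + 2 \left(-29\right) \frac{1}{15}}{84501} = \left(23722 + 2 \left(-29\right) \frac{1}{15}\right) \frac{1}{84501} = \left(23722 - \frac{58}{15}\right) \frac{1}{84501} = \frac{355772}{15} \cdot \frac{1}{84501} = \frac{355772}{1267515}$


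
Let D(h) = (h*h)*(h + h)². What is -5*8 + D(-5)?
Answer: 2460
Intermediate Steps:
D(h) = 4*h⁴ (D(h) = h²*(2*h)² = h²*(4*h²) = 4*h⁴)
-5*8 + D(-5) = -5*8 + 4*(-5)⁴ = -40 + 4*625 = -40 + 2500 = 2460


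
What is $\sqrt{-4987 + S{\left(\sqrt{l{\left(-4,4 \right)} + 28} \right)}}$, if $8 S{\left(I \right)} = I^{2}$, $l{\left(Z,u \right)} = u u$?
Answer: $\frac{9 i \sqrt{246}}{2} \approx 70.58 i$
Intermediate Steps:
$l{\left(Z,u \right)} = u^{2}$
$S{\left(I \right)} = \frac{I^{2}}{8}$
$\sqrt{-4987 + S{\left(\sqrt{l{\left(-4,4 \right)} + 28} \right)}} = \sqrt{-4987 + \frac{\left(\sqrt{4^{2} + 28}\right)^{2}}{8}} = \sqrt{-4987 + \frac{\left(\sqrt{16 + 28}\right)^{2}}{8}} = \sqrt{-4987 + \frac{\left(\sqrt{44}\right)^{2}}{8}} = \sqrt{-4987 + \frac{\left(2 \sqrt{11}\right)^{2}}{8}} = \sqrt{-4987 + \frac{1}{8} \cdot 44} = \sqrt{-4987 + \frac{11}{2}} = \sqrt{- \frac{9963}{2}} = \frac{9 i \sqrt{246}}{2}$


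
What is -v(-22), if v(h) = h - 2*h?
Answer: -22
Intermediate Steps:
v(h) = -h
-v(-22) = -(-1)*(-22) = -1*22 = -22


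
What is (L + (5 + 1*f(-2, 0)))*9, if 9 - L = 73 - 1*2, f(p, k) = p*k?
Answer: -513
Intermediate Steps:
f(p, k) = k*p
L = -62 (L = 9 - (73 - 1*2) = 9 - (73 - 2) = 9 - 1*71 = 9 - 71 = -62)
(L + (5 + 1*f(-2, 0)))*9 = (-62 + (5 + 1*(0*(-2))))*9 = (-62 + (5 + 1*0))*9 = (-62 + (5 + 0))*9 = (-62 + 5)*9 = -57*9 = -513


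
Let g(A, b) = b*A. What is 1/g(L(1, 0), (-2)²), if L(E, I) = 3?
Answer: 1/12 ≈ 0.083333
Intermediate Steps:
g(A, b) = A*b
1/g(L(1, 0), (-2)²) = 1/(3*(-2)²) = 1/(3*4) = 1/12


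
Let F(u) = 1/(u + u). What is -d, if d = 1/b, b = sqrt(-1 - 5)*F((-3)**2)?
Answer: 3*I*sqrt(6) ≈ 7.3485*I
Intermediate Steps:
F(u) = 1/(2*u)
b = I*sqrt(6)/18 (b = sqrt(-1 - 5)*(1/(2*((-3)**2))) = sqrt(-6)*((1/2)/9) = (I*sqrt(6))*((1/2)*(1/9)) = (I*sqrt(6))*(1/18) = I*sqrt(6)/18 ≈ 0.13608*I)
d = -3*I*sqrt(6) (d = 1/(I*sqrt(6)/18) = -3*I*sqrt(6) ≈ -7.3485*I)
-d = -(-3)*I*sqrt(6) = 3*I*sqrt(6)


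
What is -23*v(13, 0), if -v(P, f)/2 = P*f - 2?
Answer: -92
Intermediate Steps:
v(P, f) = 4 - 2*P*f (v(P, f) = -2*(P*f - 2) = -2*(-2 + P*f) = 4 - 2*P*f)
-23*v(13, 0) = -23*(4 - 2*13*0) = -23*(4 + 0) = -23*4 = -92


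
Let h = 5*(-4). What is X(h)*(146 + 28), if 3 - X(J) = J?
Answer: 4002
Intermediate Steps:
h = -20
X(J) = 3 - J
X(h)*(146 + 28) = (3 - 1*(-20))*(146 + 28) = (3 + 20)*174 = 23*174 = 4002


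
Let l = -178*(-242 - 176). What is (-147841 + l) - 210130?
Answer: -283567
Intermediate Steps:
l = 74404 (l = -178*(-418) = 74404)
(-147841 + l) - 210130 = (-147841 + 74404) - 210130 = -73437 - 210130 = -283567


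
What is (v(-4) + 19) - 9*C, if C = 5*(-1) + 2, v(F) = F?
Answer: 42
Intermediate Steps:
C = -3 (C = -5 + 2 = -3)
(v(-4) + 19) - 9*C = (-4 + 19) - 9*(-3) = 15 + 27 = 42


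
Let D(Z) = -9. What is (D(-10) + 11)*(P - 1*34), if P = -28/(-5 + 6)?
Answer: -124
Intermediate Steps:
P = -28 (P = -28/1 = -28*1 = -28)
(D(-10) + 11)*(P - 1*34) = (-9 + 11)*(-28 - 1*34) = 2*(-28 - 34) = 2*(-62) = -124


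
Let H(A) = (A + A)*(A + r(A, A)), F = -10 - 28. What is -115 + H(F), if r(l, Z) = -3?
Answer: 3001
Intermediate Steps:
F = -38
H(A) = 2*A*(-3 + A) (H(A) = (A + A)*(A - 3) = (2*A)*(-3 + A) = 2*A*(-3 + A))
-115 + H(F) = -115 + 2*(-38)*(-3 - 38) = -115 + 2*(-38)*(-41) = -115 + 3116 = 3001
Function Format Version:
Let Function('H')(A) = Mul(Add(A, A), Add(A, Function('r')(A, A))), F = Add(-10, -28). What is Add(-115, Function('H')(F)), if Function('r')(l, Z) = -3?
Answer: 3001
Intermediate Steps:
F = -38
Function('H')(A) = Mul(2, A, Add(-3, A)) (Function('H')(A) = Mul(Add(A, A), Add(A, -3)) = Mul(Mul(2, A), Add(-3, A)) = Mul(2, A, Add(-3, A)))
Add(-115, Function('H')(F)) = Add(-115, Mul(2, -38, Add(-3, -38))) = Add(-115, Mul(2, -38, -41)) = Add(-115, 3116) = 3001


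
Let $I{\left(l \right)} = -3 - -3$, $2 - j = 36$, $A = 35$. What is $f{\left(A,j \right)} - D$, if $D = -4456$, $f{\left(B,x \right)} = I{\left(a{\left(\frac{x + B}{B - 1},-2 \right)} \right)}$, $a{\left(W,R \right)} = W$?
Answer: $4456$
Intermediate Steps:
$j = -34$ ($j = 2 - 36 = -34$)
$I{\left(l \right)} = 0$ ($I{\left(l \right)} = -3 + 3 = 0$)
$f{\left(B,x \right)} = 0$
$f{\left(A,j \right)} - D = 0 - -4456 = 0 + 4456 = 4456$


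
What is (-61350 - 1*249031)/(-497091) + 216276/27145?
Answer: 115934145361/13493535195 ≈ 8.5918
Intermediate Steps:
(-61350 - 1*249031)/(-497091) + 216276/27145 = (-61350 - 249031)*(-1/497091) + 216276*(1/27145) = -310381*(-1/497091) + 216276/27145 = 310381/497091 + 216276/27145 = 115934145361/13493535195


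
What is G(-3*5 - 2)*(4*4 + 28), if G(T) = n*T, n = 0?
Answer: 0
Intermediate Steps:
G(T) = 0 (G(T) = 0*T = 0)
G(-3*5 - 2)*(4*4 + 28) = 0*(4*4 + 28) = 0*(16 + 28) = 0*44 = 0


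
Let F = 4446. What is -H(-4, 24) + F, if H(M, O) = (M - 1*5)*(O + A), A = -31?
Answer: 4383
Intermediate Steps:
H(M, O) = (-31 + O)*(-5 + M) (H(M, O) = (M - 1*5)*(O - 31) = (M - 5)*(-31 + O) = (-5 + M)*(-31 + O) = (-31 + O)*(-5 + M))
-H(-4, 24) + F = -(155 - 31*(-4) - 5*24 - 4*24) + 4446 = -(155 + 124 - 120 - 96) + 4446 = -1*63 + 4446 = -63 + 4446 = 4383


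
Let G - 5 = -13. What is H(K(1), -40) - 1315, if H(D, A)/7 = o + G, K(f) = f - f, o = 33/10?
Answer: -13479/10 ≈ -1347.9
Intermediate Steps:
G = -8 (G = 5 - 13 = -8)
o = 33/10 (o = 33*(⅒) = 33/10 ≈ 3.3000)
K(f) = 0
H(D, A) = -329/10 (H(D, A) = 7*(33/10 - 8) = 7*(-47/10) = -329/10)
H(K(1), -40) - 1315 = -329/10 - 1315 = -13479/10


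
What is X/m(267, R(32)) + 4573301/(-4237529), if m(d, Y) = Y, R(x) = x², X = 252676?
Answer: 266509704345/1084807424 ≈ 245.67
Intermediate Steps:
X/m(267, R(32)) + 4573301/(-4237529) = 252676/(32²) + 4573301/(-4237529) = 252676/1024 + 4573301*(-1/4237529) = 252676*(1/1024) - 4573301/4237529 = 63169/256 - 4573301/4237529 = 266509704345/1084807424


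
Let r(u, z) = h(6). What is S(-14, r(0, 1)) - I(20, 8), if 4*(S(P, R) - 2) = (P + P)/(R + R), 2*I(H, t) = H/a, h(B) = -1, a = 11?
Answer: 101/22 ≈ 4.5909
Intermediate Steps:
I(H, t) = H/22 (I(H, t) = (H/11)/2 = H/22)
r(u, z) = -1
S(P, R) = 2 + P/(4*R) (S(P, R) = 2 + ((P + P)/(R + R))/4 = 2 + ((2*P)/((2*R)))/4 = 2 + ((2*P)*(1/(2*R)))/4 = 2 + (P/R)/4 = 2 + P/(4*R))
S(-14, r(0, 1)) - I(20, 8) = (2 + (¼)*(-14)/(-1)) - 20/22 = (2 + (¼)*(-14)*(-1)) - 1*10/11 = (2 + 7/2) - 10/11 = 11/2 - 10/11 = 101/22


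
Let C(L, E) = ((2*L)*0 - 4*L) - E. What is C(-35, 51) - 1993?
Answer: -1904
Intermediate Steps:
C(L, E) = -E - 4*L (C(L, E) = (0 - 4*L) - E = -4*L - E = -E - 4*L)
C(-35, 51) - 1993 = (-1*51 - 4*(-35)) - 1993 = (-51 + 140) - 1993 = 89 - 1993 = -1904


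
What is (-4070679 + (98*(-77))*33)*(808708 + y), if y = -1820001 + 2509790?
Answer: -6473052995409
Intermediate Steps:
y = 689789
(-4070679 + (98*(-77))*33)*(808708 + y) = (-4070679 + (98*(-77))*33)*(808708 + 689789) = (-4070679 - 7546*33)*1498497 = (-4070679 - 249018)*1498497 = -4319697*1498497 = -6473052995409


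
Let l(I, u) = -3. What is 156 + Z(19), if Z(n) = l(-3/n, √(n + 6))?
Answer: 153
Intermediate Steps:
Z(n) = -3
156 + Z(19) = 156 - 3 = 153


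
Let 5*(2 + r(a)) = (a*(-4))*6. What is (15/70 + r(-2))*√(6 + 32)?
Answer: 547*√38/70 ≈ 48.170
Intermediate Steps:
r(a) = -2 - 24*a/5 (r(a) = -2 + ((a*(-4))*6)/5 = -2 + (-4*a*6)/5 = -2 + (-24*a)/5 = -2 - 24*a/5)
(15/70 + r(-2))*√(6 + 32) = (15/70 + (-2 - 24/5*(-2)))*√(6 + 32) = (15*(1/70) + (-2 + 48/5))*√38 = (3/14 + 38/5)*√38 = 547*√38/70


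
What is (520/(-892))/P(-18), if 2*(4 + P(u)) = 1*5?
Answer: 260/669 ≈ 0.38864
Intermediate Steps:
P(u) = -3/2 (P(u) = -4 + (1*5)/2 = -4 + (½)*5 = -4 + 5/2 = -3/2)
(520/(-892))/P(-18) = (520/(-892))/(-3/2) = (520*(-1/892))*(-⅔) = -130/223*(-⅔) = 260/669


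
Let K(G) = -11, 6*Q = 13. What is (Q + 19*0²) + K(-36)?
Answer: -53/6 ≈ -8.8333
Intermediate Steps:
Q = 13/6 (Q = (⅙)*13 = 13/6 ≈ 2.1667)
(Q + 19*0²) + K(-36) = (13/6 + 19*0²) - 11 = (13/6 + 19*0) - 11 = (13/6 + 0) - 11 = 13/6 - 11 = -53/6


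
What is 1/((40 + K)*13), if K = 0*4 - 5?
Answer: 1/455 ≈ 0.0021978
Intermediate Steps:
K = -5 (K = 0 - 5 = -5)
1/((40 + K)*13) = 1/((40 - 5)*13) = 1/(35*13) = 1/455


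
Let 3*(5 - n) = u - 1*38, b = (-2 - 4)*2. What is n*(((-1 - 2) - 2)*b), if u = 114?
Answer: -1220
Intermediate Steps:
b = -12 (b = -6*2 = -12)
n = -61/3 (n = 5 - (114 - 1*38)/3 = 5 - (114 - 38)/3 = 5 - ⅓*76 = 5 - 76/3 = -61/3 ≈ -20.333)
n*(((-1 - 2) - 2)*b) = -61*((-1 - 2) - 2)*(-12)/3 = -61*(-3 - 2)*(-12)/3 = -(-305)*(-12)/3 = -61/3*60 = -1220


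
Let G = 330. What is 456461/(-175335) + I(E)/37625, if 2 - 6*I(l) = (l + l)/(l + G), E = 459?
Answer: -180673853557/69400223025 ≈ -2.6034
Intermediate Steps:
I(l) = 1/3 - l/(3*(330 + l)) (I(l) = 1/3 - (l + l)/(6*(l + 330)) = 1/3 - 2*l/(6*(330 + l)) = 1/3 - l/(3*(330 + l)))
456461/(-175335) + I(E)/37625 = 456461/(-175335) + (110/(330 + 459))/37625 = 456461*(-1/175335) + (110/789)*(1/37625) = -456461/175335 + (110*(1/789))*(1/37625) = -456461/175335 + (110/789)*(1/37625) = -456461/175335 + 22/5937225 = -180673853557/69400223025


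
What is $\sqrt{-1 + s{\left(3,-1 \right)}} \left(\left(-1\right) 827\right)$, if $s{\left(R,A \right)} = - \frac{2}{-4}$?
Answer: $- \frac{827 i \sqrt{2}}{2} \approx - 584.78 i$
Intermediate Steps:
$s{\left(R,A \right)} = \frac{1}{2}$ ($s{\left(R,A \right)} = \left(-2\right) \left(- \frac{1}{4}\right) = \frac{1}{2}$)
$\sqrt{-1 + s{\left(3,-1 \right)}} \left(\left(-1\right) 827\right) = \sqrt{-1 + \frac{1}{2}} \left(\left(-1\right) 827\right) = \sqrt{- \frac{1}{2}} \left(-827\right) = \frac{i \sqrt{2}}{2} \left(-827\right) = - \frac{827 i \sqrt{2}}{2}$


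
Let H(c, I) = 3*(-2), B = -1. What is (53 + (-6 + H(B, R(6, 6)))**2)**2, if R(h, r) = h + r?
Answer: 38809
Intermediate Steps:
H(c, I) = -6
(53 + (-6 + H(B, R(6, 6)))**2)**2 = (53 + (-6 - 6)**2)**2 = (53 + (-12)**2)**2 = (53 + 144)**2 = 197**2 = 38809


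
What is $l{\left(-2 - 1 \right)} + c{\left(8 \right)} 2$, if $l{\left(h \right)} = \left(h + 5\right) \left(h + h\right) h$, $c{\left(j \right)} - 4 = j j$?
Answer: $172$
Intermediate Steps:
$c{\left(j \right)} = 4 + j^{2}$ ($c{\left(j \right)} = 4 + j j = 4 + j^{2}$)
$l{\left(h \right)} = 2 h^{2} \left(5 + h\right)$ ($l{\left(h \right)} = \left(5 + h\right) 2 h h = 2 h \left(5 + h\right) h = 2 h^{2} \left(5 + h\right)$)
$l{\left(-2 - 1 \right)} + c{\left(8 \right)} 2 = 2 \left(-2 - 1\right)^{2} \left(5 - 3\right) + \left(4 + 8^{2}\right) 2 = 2 \left(-3\right)^{2} \left(5 - 3\right) + \left(4 + 64\right) 2 = 2 \cdot 9 \cdot 2 + 68 \cdot 2 = 36 + 136 = 172$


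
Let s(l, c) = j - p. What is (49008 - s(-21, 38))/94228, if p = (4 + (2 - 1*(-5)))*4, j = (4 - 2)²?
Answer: 12262/23557 ≈ 0.52052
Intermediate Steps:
j = 4 (j = 2² = 4)
p = 44 (p = (4 + (2 + 5))*4 = (4 + 7)*4 = 11*4 = 44)
s(l, c) = -40 (s(l, c) = 4 - 1*44 = 4 - 44 = -40)
(49008 - s(-21, 38))/94228 = (49008 - 1*(-40))/94228 = (49008 + 40)*(1/94228) = 49048*(1/94228) = 12262/23557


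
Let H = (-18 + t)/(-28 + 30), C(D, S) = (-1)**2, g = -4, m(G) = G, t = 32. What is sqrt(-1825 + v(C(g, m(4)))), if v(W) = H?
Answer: 3*I*sqrt(202) ≈ 42.638*I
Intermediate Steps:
C(D, S) = 1
H = 7 (H = (-18 + 32)/(-28 + 30) = 14/2 = 14*(1/2) = 7)
v(W) = 7
sqrt(-1825 + v(C(g, m(4)))) = sqrt(-1825 + 7) = sqrt(-1818) = 3*I*sqrt(202)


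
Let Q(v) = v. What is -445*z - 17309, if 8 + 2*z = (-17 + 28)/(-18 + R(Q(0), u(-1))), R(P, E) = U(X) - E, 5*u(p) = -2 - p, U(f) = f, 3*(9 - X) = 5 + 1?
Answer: -1652657/108 ≈ -15302.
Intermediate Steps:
X = 7 (X = 9 - (5 + 1)/3 = 9 - 1/3*6 = 9 - 2 = 7)
u(p) = -2/5 - p/5 (u(p) = (-2 - p)/5 = -2/5 - p/5)
R(P, E) = 7 - E
z = -487/108 (z = -4 + ((-17 + 28)/(-18 + (7 - (-2/5 - 1/5*(-1)))))/2 = -4 + (11/(-18 + (7 - (-2/5 + 1/5))))/2 = -4 + (11/(-18 + (7 - 1*(-1/5))))/2 = -4 + (11/(-18 + (7 + 1/5)))/2 = -4 + (11/(-18 + 36/5))/2 = -4 + (11/(-54/5))/2 = -4 + (11*(-5/54))/2 = -4 + (1/2)*(-55/54) = -4 - 55/108 = -487/108 ≈ -4.5093)
-445*z - 17309 = -445*(-487/108) - 17309 = 216715/108 - 17309 = -1652657/108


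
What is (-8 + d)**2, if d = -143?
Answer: 22801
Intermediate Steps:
(-8 + d)**2 = (-8 - 143)**2 = (-151)**2 = 22801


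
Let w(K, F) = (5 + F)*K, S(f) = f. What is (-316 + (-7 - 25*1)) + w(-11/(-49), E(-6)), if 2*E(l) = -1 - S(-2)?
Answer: -33983/98 ≈ -346.77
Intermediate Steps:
E(l) = 1/2 (E(l) = (-1 - 1*(-2))/2 = (-1 + 2)/2 = (1/2)*1 = 1/2)
w(K, F) = K*(5 + F)
(-316 + (-7 - 25*1)) + w(-11/(-49), E(-6)) = (-316 + (-7 - 25*1)) + (-11/(-49))*(5 + 1/2) = (-316 + (-7 - 25)) - 11*(-1/49)*(11/2) = (-316 - 32) + (11/49)*(11/2) = -348 + 121/98 = -33983/98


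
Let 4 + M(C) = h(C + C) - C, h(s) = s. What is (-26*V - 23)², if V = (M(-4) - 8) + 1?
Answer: 134689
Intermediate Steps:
M(C) = -4 + C (M(C) = -4 + ((C + C) - C) = -4 + (2*C - C) = -4 + C)
V = -15 (V = ((-4 - 4) - 8) + 1 = (-8 - 8) + 1 = -16 + 1 = -15)
(-26*V - 23)² = (-26*(-15) - 23)² = (390 - 23)² = 367² = 134689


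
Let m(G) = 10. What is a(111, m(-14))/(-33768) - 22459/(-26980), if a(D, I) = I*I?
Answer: 94462189/113882580 ≈ 0.82947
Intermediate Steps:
a(D, I) = I²
a(111, m(-14))/(-33768) - 22459/(-26980) = 10²/(-33768) - 22459/(-26980) = 100*(-1/33768) - 22459*(-1/26980) = -25/8442 + 22459/26980 = 94462189/113882580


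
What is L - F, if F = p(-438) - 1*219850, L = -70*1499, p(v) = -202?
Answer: 115122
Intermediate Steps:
L = -104930
F = -220052 (F = -202 - 1*219850 = -202 - 219850 = -220052)
L - F = -104930 - 1*(-220052) = -104930 + 220052 = 115122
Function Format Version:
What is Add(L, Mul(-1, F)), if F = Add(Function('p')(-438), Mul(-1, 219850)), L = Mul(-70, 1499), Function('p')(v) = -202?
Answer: 115122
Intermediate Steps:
L = -104930
F = -220052 (F = Add(-202, Mul(-1, 219850)) = Add(-202, -219850) = -220052)
Add(L, Mul(-1, F)) = Add(-104930, Mul(-1, -220052)) = Add(-104930, 220052) = 115122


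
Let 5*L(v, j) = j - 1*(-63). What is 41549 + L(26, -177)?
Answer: 207631/5 ≈ 41526.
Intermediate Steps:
L(v, j) = 63/5 + j/5 (L(v, j) = (j - 1*(-63))/5 = (j + 63)/5 = (63 + j)/5 = 63/5 + j/5)
41549 + L(26, -177) = 41549 + (63/5 + (⅕)*(-177)) = 41549 + (63/5 - 177/5) = 41549 - 114/5 = 207631/5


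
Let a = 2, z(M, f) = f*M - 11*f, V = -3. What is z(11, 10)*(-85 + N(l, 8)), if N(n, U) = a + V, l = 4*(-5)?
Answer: 0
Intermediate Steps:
z(M, f) = -11*f + M*f (z(M, f) = M*f - 11*f = -11*f + M*f)
l = -20
N(n, U) = -1 (N(n, U) = 2 - 3 = -1)
z(11, 10)*(-85 + N(l, 8)) = (10*(-11 + 11))*(-85 - 1) = (10*0)*(-86) = 0*(-86) = 0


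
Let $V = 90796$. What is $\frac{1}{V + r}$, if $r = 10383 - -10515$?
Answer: $\frac{1}{111694} \approx 8.953 \cdot 10^{-6}$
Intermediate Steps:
$r = 20898$ ($r = 10383 + 10515 = 20898$)
$\frac{1}{V + r} = \frac{1}{90796 + 20898} = \frac{1}{111694}$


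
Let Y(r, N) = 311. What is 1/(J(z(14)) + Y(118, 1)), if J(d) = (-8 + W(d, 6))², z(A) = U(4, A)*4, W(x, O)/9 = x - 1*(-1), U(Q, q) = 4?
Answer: 1/21336 ≈ 4.6869e-5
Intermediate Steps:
W(x, O) = 9 + 9*x (W(x, O) = 9*(x - 1*(-1)) = 9*(x + 1) = 9*(1 + x) = 9 + 9*x)
z(A) = 16 (z(A) = 4*4 = 16)
J(d) = (1 + 9*d)² (J(d) = (-8 + (9 + 9*d))² = (1 + 9*d)²)
1/(J(z(14)) + Y(118, 1)) = 1/((1 + 9*16)² + 311) = 1/((1 + 144)² + 311) = 1/(145² + 311) = 1/(21025 + 311) = 1/21336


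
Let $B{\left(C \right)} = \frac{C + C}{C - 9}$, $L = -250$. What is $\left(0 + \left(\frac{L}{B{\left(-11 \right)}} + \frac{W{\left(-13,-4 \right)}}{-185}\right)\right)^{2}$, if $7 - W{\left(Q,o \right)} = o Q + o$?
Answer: $\frac{213489278401}{4141225} \approx 51552.0$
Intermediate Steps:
$B{\left(C \right)} = \frac{2 C}{-9 + C}$
$W{\left(Q,o \right)} = 7 - o - Q o$ ($W{\left(Q,o \right)} = 7 - \left(o Q + o\right) = 7 - \left(Q o + o\right) = 7 - \left(o + Q o\right) = 7 - o - Q o$)
$\left(0 + \left(\frac{L}{B{\left(-11 \right)}} + \frac{W{\left(-13,-4 \right)}}{-185}\right)\right)^{2} = \left(0 + \left(- \frac{250}{2 \left(-11\right) \frac{1}{-9 - 11}} + \frac{7 - -4 - \left(-13\right) \left(-4\right)}{-185}\right)\right)^{2} = \left(0 + \left(- \frac{250}{2 \left(-11\right) \frac{1}{-20}} + \left(7 + 4 - 52\right) \left(- \frac{1}{185}\right)\right)\right)^{2} = \left(0 - \left(- \frac{41}{185} + \frac{250}{2 \left(-11\right) \left(- \frac{1}{20}\right)}\right)\right)^{2} = \left(0 + \left(- \frac{250}{\frac{11}{10}} + \frac{41}{185}\right)\right)^{2} = \left(0 + \left(\left(-250\right) \frac{10}{11} + \frac{41}{185}\right)\right)^{2} = \left(0 + \left(- \frac{2500}{11} + \frac{41}{185}\right)\right)^{2} = \left(0 - \frac{462049}{2035}\right)^{2} = \left(- \frac{462049}{2035}\right)^{2} = \frac{213489278401}{4141225}$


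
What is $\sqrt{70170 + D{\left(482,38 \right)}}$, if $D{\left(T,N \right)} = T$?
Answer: $2 \sqrt{17663} \approx 265.8$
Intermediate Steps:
$\sqrt{70170 + D{\left(482,38 \right)}} = \sqrt{70170 + 482} = \sqrt{70652} = 2 \sqrt{17663}$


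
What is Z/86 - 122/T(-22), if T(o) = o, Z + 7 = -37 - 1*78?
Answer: 1952/473 ≈ 4.1268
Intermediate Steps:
Z = -122 (Z = -7 + (-37 - 1*78) = -7 + (-37 - 78) = -7 - 115 = -122)
Z/86 - 122/T(-22) = -122/86 - 122/(-22) = -122*1/86 - 122*(-1/22) = -61/43 + 61/11 = 1952/473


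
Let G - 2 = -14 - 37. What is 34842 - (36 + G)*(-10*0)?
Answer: 34842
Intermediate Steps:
G = -49 (G = 2 + (-14 - 37) = 2 - 51 = -49)
34842 - (36 + G)*(-10*0) = 34842 - (36 - 49)*(-10*0) = 34842 - (-13)*0 = 34842 - 1*0 = 34842 + 0 = 34842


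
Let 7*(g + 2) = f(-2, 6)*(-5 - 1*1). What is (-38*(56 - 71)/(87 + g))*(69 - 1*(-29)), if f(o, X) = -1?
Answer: 391020/601 ≈ 650.62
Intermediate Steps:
g = -8/7 (g = -2 + (-(-5 - 1*1))/7 = -2 + (-(-5 - 1))/7 = -2 + (-1*(-6))/7 = -2 + (1/7)*6 = -2 + 6/7 = -8/7 ≈ -1.1429)
(-38*(56 - 71)/(87 + g))*(69 - 1*(-29)) = (-38*(56 - 71)/(87 - 8/7))*(69 - 1*(-29)) = (-(-570)/601/7)*(69 + 29) = -(-570)*7/601*98 = -38*(-105/601)*98 = (3990/601)*98 = 391020/601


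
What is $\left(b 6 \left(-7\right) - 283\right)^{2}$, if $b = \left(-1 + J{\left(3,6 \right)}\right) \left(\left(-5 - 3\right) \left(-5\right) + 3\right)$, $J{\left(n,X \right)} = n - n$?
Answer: $2319529$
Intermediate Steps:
$J{\left(n,X \right)} = 0$
$b = -43$ ($b = \left(-1 + 0\right) \left(\left(-5 - 3\right) \left(-5\right) + 3\right) = - (\left(-8\right) \left(-5\right) + 3) = - (40 + 3) = \left(-1\right) 43 = -43$)
$\left(b 6 \left(-7\right) - 283\right)^{2} = \left(\left(-43\right) 6 \left(-7\right) - 283\right)^{2} = \left(\left(-258\right) \left(-7\right) - 283\right)^{2} = \left(1806 - 283\right)^{2} = 1523^{2} = 2319529$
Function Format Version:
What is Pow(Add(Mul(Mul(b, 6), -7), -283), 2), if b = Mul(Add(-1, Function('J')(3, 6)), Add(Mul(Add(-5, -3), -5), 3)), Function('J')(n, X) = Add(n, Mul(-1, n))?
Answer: 2319529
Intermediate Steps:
Function('J')(n, X) = 0
b = -43 (b = Mul(Add(-1, 0), Add(Mul(Add(-5, -3), -5), 3)) = Mul(-1, Add(Mul(-8, -5), 3)) = Mul(-1, Add(40, 3)) = Mul(-1, 43) = -43)
Pow(Add(Mul(Mul(b, 6), -7), -283), 2) = Pow(Add(Mul(Mul(-43, 6), -7), -283), 2) = Pow(Add(Mul(-258, -7), -283), 2) = Pow(Add(1806, -283), 2) = Pow(1523, 2) = 2319529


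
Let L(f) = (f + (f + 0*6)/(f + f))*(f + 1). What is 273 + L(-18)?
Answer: 1141/2 ≈ 570.50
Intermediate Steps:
L(f) = (1 + f)*(1/2 + f) (L(f) = (f + (f + 0)/((2*f)))*(1 + f) = (f + f*(1/(2*f)))*(1 + f) = (f + 1/2)*(1 + f) = (1/2 + f)*(1 + f) = (1 + f)*(1/2 + f))
273 + L(-18) = 273 + (1/2 + (-18)**2 + (3/2)*(-18)) = 273 + (1/2 + 324 - 27) = 273 + 595/2 = 1141/2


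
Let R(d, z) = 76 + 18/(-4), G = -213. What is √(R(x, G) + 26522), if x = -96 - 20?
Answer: √106374/2 ≈ 163.08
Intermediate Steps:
x = -116
R(d, z) = 143/2 (R(d, z) = 76 + 18*(-¼) = 76 - 9/2 = 143/2)
√(R(x, G) + 26522) = √(143/2 + 26522) = √(53187/2) = √106374/2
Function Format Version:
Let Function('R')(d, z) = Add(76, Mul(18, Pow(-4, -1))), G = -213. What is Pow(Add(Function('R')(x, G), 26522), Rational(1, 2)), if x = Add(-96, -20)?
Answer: Mul(Rational(1, 2), Pow(106374, Rational(1, 2))) ≈ 163.08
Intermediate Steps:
x = -116
Function('R')(d, z) = Rational(143, 2) (Function('R')(d, z) = Add(76, Mul(18, Rational(-1, 4))) = Add(76, Rational(-9, 2)) = Rational(143, 2))
Pow(Add(Function('R')(x, G), 26522), Rational(1, 2)) = Pow(Add(Rational(143, 2), 26522), Rational(1, 2)) = Pow(Rational(53187, 2), Rational(1, 2)) = Mul(Rational(1, 2), Pow(106374, Rational(1, 2)))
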